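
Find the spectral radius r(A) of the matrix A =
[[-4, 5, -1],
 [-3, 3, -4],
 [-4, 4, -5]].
r(A) ≈ 4.5053

The eigenvalues of A are the roots of its characteristic polynomial. With M = A (coefficients from the trace, the sum of principal 2x2 minors, and det A):
  p(λ) = det(λ I - M) = λ^3 + 6λ^2 + 20λ - 1.
No integer candidate from the rational root theorem (±divisors of 1) is a root, so the roots are irrational. The cubic discriminant is Δ = -18923 < 0, so there is one real root and a complex-conjugate pair. p(0) = -1 and p(1) = 26 have opposite signs, so a root lies in (0, 1); Newton's method refines it to λ ≈ 0.0493. Dividing out (λ - (0.0493)) leaves approximately λ^2 + 6.0493λ + 20.298. For λ^2 + 6.0493λ + 20.298 the discriminant is -44.5985. It is negative, so the remaining roots are the complex-conjugate pair λ ≈ -3.0246 ± 3.3391i. Their product equals the constant term, so |λ|^2 ≈ 20.298 and |λ| ≈ 4.5053.
Thus the eigenvalues (to 4 decimals) are 0.0493 (modulus 0.0493); -3.0246 ± 3.3391i (modulus 4.5053). The spectral radius is the largest modulus: r(A) ≈ 4.5053. (Cross-check: r(A) ≤ ||A||_2 ≈ 11.1096; equality holds whenever A is normal, though it can also hold for some non-normal A.)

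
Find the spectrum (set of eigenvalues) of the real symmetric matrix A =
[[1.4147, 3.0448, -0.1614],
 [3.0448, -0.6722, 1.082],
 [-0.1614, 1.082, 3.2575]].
sigma(A) ≈ {-3, 3, 4}

A is real symmetric, so its spectrum consists of real eigenvalues. Expanding the characteristic polynomial of the displayed matrix gives
  det(λ I - A) = p(λ) = λ^3 + (-4)λ^2 + (-9)λ + (36).
Solving p(λ) = 0 yields eigenvalues ≈ -3, 3, 4. (A is shown rounded to 4 decimals, so these recover the underlying integer eigenvalues to within that precision.)
Verification: the trace of A = 4 equals the sum of eigenvalues 4, and det(A) ≈ -35.9996 matches the eigenvalue product -36.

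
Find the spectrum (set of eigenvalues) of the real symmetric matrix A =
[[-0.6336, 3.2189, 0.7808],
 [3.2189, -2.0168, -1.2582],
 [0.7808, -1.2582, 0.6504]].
sigma(A) ≈ {-5, 1, 2}

A is real symmetric, so its spectrum consists of real eigenvalues. Expanding the characteristic polynomial of the displayed matrix gives
  det(λ I - A) = p(λ) = λ^3 + (2)λ^2 + (-13)λ + (10).
Solving p(λ) = 0 yields eigenvalues ≈ -5, 1, 2. (A is shown rounded to 4 decimals, so these recover the underlying integer eigenvalues to within that precision.)
Verification: the trace of A = -2 equals the sum of eigenvalues -2, and det(A) ≈ -9.9998 matches the eigenvalue product -10.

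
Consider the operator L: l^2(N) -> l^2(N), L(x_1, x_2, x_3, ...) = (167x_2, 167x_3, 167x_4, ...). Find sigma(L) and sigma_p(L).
sigma(L) = closed disk {z in C : |z| ≤ 167}; sigma_p(L) = open disk {z in C : |z| < 167}

Note L = 167·V where V is the unit left shift (V x)_k = x_{k+1}; so sigma(L) = 167·sigma(V) and ||L|| = 167||V||. ||L x||^2 = 27889sum_{k≥2} |x_k|^2 ≤ 27889||x||^2, with equality on {x : x_1 = 0}, so ||L|| = 167. For any lambda with |lambda| < 167, set r = lambda/167 (|r| < 1); the vector x = (1, r, r^2, ...) is in l^2 and satisfies L x = 167(r, r^2, ...) = lambda x, so lambda is an eigenvalue. On the boundary |lambda| = 167 the geometric series diverges, so no l^2 eigenvector exists, but these lambda lie in the approximate point spectrum. Hence sigma(L) is the closed disk of radius 167 and sigma_p(L) is the open disk.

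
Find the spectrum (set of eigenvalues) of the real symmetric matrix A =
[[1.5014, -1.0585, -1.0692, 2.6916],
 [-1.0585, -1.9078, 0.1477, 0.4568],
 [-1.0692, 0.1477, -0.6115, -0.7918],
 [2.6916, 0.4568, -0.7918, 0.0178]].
sigma(A) ≈ {-3, -1, 4} (-1 with multiplicity 2)

A is real symmetric, so its spectrum consists of real eigenvalues. Expanding the characteristic polynomial of the displayed matrix gives
  det(λ I - A) = p(λ) = λ^4 + (1)λ^3 + (-13)λ^2 + (-25)λ + (-12).
Solving p(λ) = 0 yields eigenvalues ≈ -3, -1, -1, 4. (A is shown rounded to 4 decimals, so these recover the underlying integer eigenvalues to within that precision.)
Verification: the trace of A = -1 equals the sum of eigenvalues -1, and det(A) ≈ -12.0005 matches the eigenvalue product -12.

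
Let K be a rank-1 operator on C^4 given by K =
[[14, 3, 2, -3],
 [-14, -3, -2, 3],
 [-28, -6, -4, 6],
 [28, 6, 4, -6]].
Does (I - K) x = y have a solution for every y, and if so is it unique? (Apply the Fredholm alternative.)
(I - K) is singular (det(I - K) = 0, i.e. 1 ∈ sigma(K)). (I - K) x = y is solvable iff y ⊥ ker((I - K)^*) = span{(14, 3, 2, -3)}, i.e. iff 14y_1 + 3y_2 + 2y_3 - 3y_4 = 0. When solvable, the solutions are x = y + c·(1, -1, -2, 2), c arbitrary (ker(I - K) = span{(1, -1, -2, 2)}, dimension 1).

K has rank 1, so it is an outer product K = u v^T: every row of K is a multiple of one row vector. Reading off the entries, u = (1, -1, -2, 2) and v = (14, 3, 2, -3) (row i of K equals u_i·v^T). A rank-one matrix u v^T satisfies K u = u (v·u) and kills the (3)-dimensional subspace v^⊥, so its characteristic polynomial is lambda^3 (lambda - v·u) with v·u = tr K = 1. Hence the eigenvalues of I - K are 1 (multiplicity 3) and 1 - (1) = 0, so det(I - K) = 0. (Direct check: I - K =
[[-13, -3, -2, 3],
 [14, 4, 2, -3],
 [28, 6, 5, -6],
 [-28, -6, -4, 7]]
has determinant 0.) So 1 is an eigenvalue of K and (I - K) is not invertible. The finite-dimensional Fredholm alternative says: either (I - K) is invertible, or ker(I - K) ≠ {0} and then range(I - K) = ker((I - K)^*)^⊥, with dim ker(I - K) = dim ker((I - K)^*). We are in the second case, so we need both kernels. Kernel of I - K: (I - K) u = u - u (v·u) = u - u = 0, so ker(I - K) = span{u} = span{(1, -1, -2, 2)} (it is exactly 1-dimensional because rank(I - K) = 3). Kernel of the adjoint: K is real, so (I - K)^* = I - K^T = I - v u^T, and (I - v u^T) v = v - v (u·v) = 0; hence ker((I - K)^*) = span{v} = span{(14, 3, 2, -3)}. Therefore (I - K) x = y is solvable iff <y, v> = 0, i.e. iff 14y_1 + 3y_2 + 2y_3 - 3y_4 = 0. When this holds, K y = u (v·y) = 0, so (I - K) y = y and x = y is a particular solution; the full solution set is the line x = y + c·u = y + c·(1, -1, -2, 2), c ∈ C.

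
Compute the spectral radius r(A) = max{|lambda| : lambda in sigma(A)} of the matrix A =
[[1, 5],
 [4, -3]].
r(A) = (2 + sqrt(96))/2 ≈ 5.899

The eigenvalues of A are the roots of its characteristic polynomial. With M = A (coefficients from the trace and determinant):
  p(λ) = det(λ I - M) = λ^2 + 2λ - 23.
For λ^2 + 2λ - 23 the discriminant is 96. It is nonnegative but not a perfect square, so the roots are real and irrational: λ = (-2 ± sqrt(96))/2 ≈ 3.899, -5.899.
Thus the eigenvalues (to 4 decimals) are 3.899 (modulus 3.899); -5.899 (modulus 5.899). The spectral radius is the largest modulus: r(A) = (2 + sqrt(96))/2 ≈ 5.899. (Cross-check: r(A) ≤ ||A||_2 ≈ 6.0425; equality holds whenever A is normal, though it can also hold for some non-normal A.)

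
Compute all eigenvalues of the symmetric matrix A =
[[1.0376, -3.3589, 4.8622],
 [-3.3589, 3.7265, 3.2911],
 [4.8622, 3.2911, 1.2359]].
sigma(A) ≈ {-6, 6} (6 with multiplicity 2)

A is real symmetric, so its spectrum consists of real eigenvalues. Expanding the characteristic polynomial of the displayed matrix gives
  det(λ I - A) = p(λ) = λ^3 + (-6)λ^2 + (-36)λ + (216).
Solving p(λ) = 0 yields eigenvalues ≈ -6, 6, 6. (A is shown rounded to 4 decimals, so these recover the underlying integer eigenvalues to within that precision.)
Verification: the trace of A = 6 equals the sum of eigenvalues 6, and det(A) ≈ -215.9998 matches the eigenvalue product -216.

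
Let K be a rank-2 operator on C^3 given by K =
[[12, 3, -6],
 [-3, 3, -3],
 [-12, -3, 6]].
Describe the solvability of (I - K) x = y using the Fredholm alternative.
(I - K) is invertible (det(I - K) = 34 ≠ 0), so for every y in C^3 the equation (I - K) x = y has a unique solution.

K has rank 2 and factors as K = U V^T = u1 v1^T + u2 v2^T with u1 = (3, 0, -3), v1 = (3, 2, -3), u2 = (3, -3, -3), v2 = (1, -1, 1) (multiplying out reproduces the displayed K). The nonzero eigenvalues of U V^T coincide with those of the 2 x 2 matrix G = V^T U = [[v1·u1, v1·u2], [v2·u1, v2·u2]] = [[18, 12], [0, 3]], and by the Sylvester determinant identity det(I_3 - U V^T) = det(I_2 - V^T U) = det([[-17, -12], [0, -2]]) = (-17)(-2) - (-12)(0) = 34. (Direct check: I - K =
[[-11, -3, 6],
 [3, -2, 3],
 [12, 3, -5]]
has determinant 34.) The finite-dimensional Fredholm alternative says: either (I - K) is invertible, or ker(I - K) ≠ {0} and then range(I - K) = ker((I - K)^*)^⊥, with dim ker(I - K) = dim ker((I - K)^*). Since det(I - K) ≠ 0, 1 is not an eigenvalue of K and ker(I - K) = {0}, so we are in the first case: for every y there is a unique x = (I - K)^(-1) y. (Explicitly, by the Woodbury identity, (I - U V^T)^(-1) = I + U (I_2 - G)^(-1) V^T.)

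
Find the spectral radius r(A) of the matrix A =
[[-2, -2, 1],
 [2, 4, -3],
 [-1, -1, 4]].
r(A) ≈ 5.0571

The eigenvalues of A are the roots of its characteristic polynomial. With M = A (coefficients from the trace, the sum of principal 2x2 minors, and det A):
  p(λ) = det(λ I - M) = λ^3 - 6λ^2 + 2λ + 14.
No integer candidate from the rational root theorem (±divisors of 14) is a root, so the roots are irrational. The cubic discriminant is Δ = 3892 > 0, so there are three distinct real roots. p(-2) = -22 and p(-1) = 5 have opposite signs, so a root lies in (-2, -1); Newton's method refines it to λ ≈ -1.2579. p(2) = 2 and p(3) = -7 have opposite signs, so a root lies in (2, 3); Newton's method refines it to λ ≈ 2.2008. p(5) = -1 and p(6) = 26 have opposite signs, so a root lies in (5, 6); Newton's method refines it to λ ≈ 5.0571. Check (Vieta): the three roots sum to 6, matching tr M = 6.
Thus the eigenvalues (to 4 decimals) are -1.2579 (modulus 1.2579); 2.2008 (modulus 2.2008); 5.0571 (modulus 5.0571). The spectral radius is the largest modulus: r(A) ≈ 5.0571. (Cross-check: r(A) ≤ ||A||_2 ≈ 7.0252; equality holds whenever A is normal, though it can also hold for some non-normal A.)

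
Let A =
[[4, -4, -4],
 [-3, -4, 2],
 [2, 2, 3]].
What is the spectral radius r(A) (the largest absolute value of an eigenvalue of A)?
r(A) ≈ 5.4887

The eigenvalues of A are the roots of its characteristic polynomial. With M = A (coefficients from the trace, the sum of principal 2x2 minors, and det A):
  p(λ) = det(λ I - M) = λ^3 - 3λ^2 - 24λ + 124.
No integer candidate from the rational root theorem (±divisors of 124) is a root, so the roots are irrational. The cubic discriminant is Δ = -180576 < 0, so there is one real root and a complex-conjugate pair. p(-6) = -56 and p(-5) = 44 have opposite signs, so a root lies in (-6, -5); Newton's method refines it to λ ≈ -5.4887. Dividing out (λ - (-5.4887)) leaves approximately λ^2 - 8.4887λ + 22.5919. For λ^2 - 8.4887λ + 22.5919 the discriminant is -18.3096. It is negative, so the remaining roots are the complex-conjugate pair λ ≈ 4.2443 ± 2.1395i. Their product equals the constant term, so |λ|^2 ≈ 22.5919 and |λ| ≈ 4.7531.
Thus the eigenvalues (to 4 decimals) are -5.4887 (modulus 5.4887); 4.2443 ± 2.1395i (modulus 4.7531). The spectral radius is the largest modulus: r(A) ≈ 5.4887. (Cross-check: r(A) ≤ ||A||_2 ≈ 7.2229; equality holds whenever A is normal, though it can also hold for some non-normal A.)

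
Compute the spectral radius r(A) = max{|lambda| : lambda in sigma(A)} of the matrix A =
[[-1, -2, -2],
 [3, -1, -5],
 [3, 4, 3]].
r(A) ≈ 5.1927

The eigenvalues of A are the roots of its characteristic polynomial. With M = A (coefficients from the trace, the sum of principal 2x2 minors, and det A):
  p(λ) = det(λ I - M) = λ^3 - λ^2 + 27λ - 1.
No integer candidate from the rational root theorem (±divisors of 1) is a root, so the roots are irrational. The cubic discriminant is Δ = -77548 < 0, so there is one real root and a complex-conjugate pair. p(0) = -1 and p(1) = 26 have opposite signs, so a root lies in (0, 1); Newton's method refines it to λ ≈ 0.0371. Dividing out (λ - (0.0371)) leaves approximately λ^2 - 0.9629λ + 26.9643. For λ^2 - 0.9629λ + 26.9643 the discriminant is -106.93. It is negative, so the remaining roots are the complex-conjugate pair λ ≈ 0.4815 ± 5.1703i. Their product equals the constant term, so |λ|^2 ≈ 26.9643 and |λ| ≈ 5.1927.
Thus the eigenvalues (to 4 decimals) are 0.0371 (modulus 0.0371); 0.4815 ± 5.1703i (modulus 5.1927). The spectral radius is the largest modulus: r(A) ≈ 5.1927. (Cross-check: r(A) ≤ ||A||_2 ≈ 7.24; equality holds whenever A is normal, though it can also hold for some non-normal A.)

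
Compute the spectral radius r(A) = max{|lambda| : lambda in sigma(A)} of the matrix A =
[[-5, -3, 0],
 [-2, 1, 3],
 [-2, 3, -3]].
r(A) ≈ 5.2829

The eigenvalues of A are the roots of its characteristic polynomial. With M = A (coefficients from the trace, the sum of principal 2x2 minors, and det A):
  p(λ) = det(λ I - M) = λ^3 + 7λ^2 - 8λ - 96.
No integer candidate from the rational root theorem (±divisors of 96) is a root, so the roots are irrational. The cubic discriminant is Δ = -15168 < 0, so there is one real root and a complex-conjugate pair. p(3) = -30 and p(4) = 48 have opposite signs, so a root lies in (3, 4); Newton's method refines it to λ ≈ 3.4397. Dividing out (λ - (3.4397)) leaves approximately λ^2 + 10.4397λ + 27.9094. For λ^2 + 10.4397λ + 27.9094 the discriminant is -2.6504. It is negative, so the remaining roots are the complex-conjugate pair λ ≈ -5.2198 ± 0.814i. Their product equals the constant term, so |λ|^2 ≈ 27.9094 and |λ| ≈ 5.2829.
Thus the eigenvalues (to 4 decimals) are 3.4397 (modulus 3.4397); -5.2198 ± 0.814i (modulus 5.2829). The spectral radius is the largest modulus: r(A) ≈ 5.2829. (Cross-check: r(A) ≤ ||A||_2 ≈ 6.0179; equality holds whenever A is normal, though it can also hold for some non-normal A.)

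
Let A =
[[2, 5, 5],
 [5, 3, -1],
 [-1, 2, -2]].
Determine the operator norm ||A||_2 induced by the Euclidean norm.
||A||_2 ≈ 8.1634 (= sqrt(largest eigenvalue of A^T A))

||A||_2 = sigma_max(A) = sqrt(lambda_max(A^T A)). Form the symmetric matrix M = A^T A =
[[30, 23, 7],
 [23, 38, 18],
 [7, 18, 30]].
Its characteristic polynomial (trace, sum of principal 2x2 minors, determinant of M give the coefficients) is
  p(λ) = det(λ I - M) = λ^3 - 98λ^2 + 2278λ - 12544.
No integer candidate from the rational root theorem (±divisors of 12544) is a root, so the roots are irrational. The cubic discriminant is Δ = 1486084912 > 0, so there are three distinct real roots. p(8) = -80 and p(9) = 749 have opposite signs, so a root lies in (8, 9); Newton's method refines it to λ ≈ 8.0893. p(23) = 175 and p(24) = -496 have opposite signs, so a root lies in (23, 24); Newton's method refines it to λ ≈ 23.2689. p(66) = -1588 and p(67) = 923 have opposite signs, so a root lies in (66, 67); Newton's method refines it to λ ≈ 66.6417. Check (Vieta): the three roots sum to 98, matching tr M = 98.
So the eigenvalues of A^T A are ≈ 8.0893, 23.2689, 66.6417 (all ≥ 0, as they must be for A^T A). The largest is λ_max ≈ 66.6417, hence ||A||_2 = sqrt(λ_max) ≈ 8.1634.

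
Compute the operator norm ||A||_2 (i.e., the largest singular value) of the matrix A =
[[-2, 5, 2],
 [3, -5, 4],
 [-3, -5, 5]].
||A||_2 ≈ 9.9171 (= sqrt(largest eigenvalue of A^T A))

||A||_2 = sigma_max(A) = sqrt(lambda_max(A^T A)). Form the symmetric matrix M = A^T A =
[[22, -10, -7],
 [-10, 75, -35],
 [-7, -35, 45]].
Its characteristic polynomial (trace, sum of principal 2x2 minors, determinant of M give the coefficients) is
  p(λ) = det(λ I - M) = λ^3 - 142λ^2 + 4641λ - 34225.
No integer candidate from the rational root theorem (±divisors of 34225) is a root, so the roots are irrational. The cubic discriminant is Δ = 16842118625 > 0, so there are three distinct real roots. p(10) = -1015 and p(11) = 975 have opposite signs, so a root lies in (10, 11); Newton's method refines it to λ ≈ 10.4962. p(33) = 227 and p(34) = -1279 have opposite signs, so a root lies in (33, 34); Newton's method refines it to λ ≈ 33.1544. p(98) = -1983 and p(99) = 3791 have opposite signs, so a root lies in (98, 99); Newton's method refines it to λ ≈ 98.3495. Check (Vieta): the three roots sum to 142, matching tr M = 142.
So the eigenvalues of A^T A are ≈ 10.4962, 33.1544, 98.3495 (all ≥ 0, as they must be for A^T A). The largest is λ_max ≈ 98.3495, hence ||A||_2 = sqrt(λ_max) ≈ 9.9171.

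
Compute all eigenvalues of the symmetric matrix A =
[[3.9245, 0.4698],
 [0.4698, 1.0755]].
sigma(A) ≈ {1, 4}

A is real symmetric, so its spectrum consists of real eigenvalues. Expanding the characteristic polynomial of the displayed matrix gives
  det(λ I - A) = p(λ) = λ^2 + (-5)λ + (4).
Solving p(λ) = 0 yields eigenvalues ≈ 1, 4. (A is shown rounded to 4 decimals, so these recover the underlying integer eigenvalues to within that precision.)
Verification: the trace of A = 5 equals the sum of eigenvalues 5, and det(A) ≈ 4.0001 matches the eigenvalue product 4.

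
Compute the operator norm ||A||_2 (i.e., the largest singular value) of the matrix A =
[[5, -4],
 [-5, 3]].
||A||_2 = sqrt((75 + sqrt(5525))/2) ≈ 8.6409 (= sqrt(largest eigenvalue of A^T A))

||A||_2 = sigma_max(A) = sqrt(lambda_max(A^T A)). Form the symmetric matrix M = A^T A =
[[50, -35],
 [-35, 25]].
Its characteristic polynomial (trace, determinant of M give the coefficients) is
  p(λ) = det(λ I - M) = λ^2 - 75λ + 25.
For λ^2 - 75λ + 25 the discriminant is 5525. It is nonnegative but not a perfect square, so the roots are real and irrational: λ = (75 ± sqrt(5525))/2 ≈ 74.6652, 0.3348.
So the eigenvalues of A^T A are ≈ 0.3348, 74.6652 (all ≥ 0, as they must be for A^T A). The largest is λ_max = (75 + sqrt(5525))/2 ≈ 74.6652, hence ||A||_2 = sqrt(λ_max) = sqrt((75 + sqrt(5525))/2) ≈ 8.6409.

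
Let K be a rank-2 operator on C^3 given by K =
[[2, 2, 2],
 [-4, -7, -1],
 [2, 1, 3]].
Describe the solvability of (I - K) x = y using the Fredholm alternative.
(I - K) is invertible (det(I - K) = -21 ≠ 0), so for every y in C^3 the equation (I - K) x = y has a unique solution.

K has rank 2 and factors as K = U V^T = u1 v1^T + u2 v2^T with u1 = (-1, -1, -2), v1 = (-2, -2, -2), u2 = (0, -3, -1), v2 = (2, 3, 1) (multiplying out reproduces the displayed K). The nonzero eigenvalues of U V^T coincide with those of the 2 x 2 matrix G = V^T U = [[v1·u1, v1·u2], [v2·u1, v2·u2]] = [[8, 8], [-7, -10]], and by the Sylvester determinant identity det(I_3 - U V^T) = det(I_2 - V^T U) = det([[-7, -8], [7, 11]]) = (-7)(11) - (-8)(7) = -21. (Direct check: I - K =
[[-1, -2, -2],
 [4, 8, 1],
 [-2, -1, -2]]
has determinant -21.) The finite-dimensional Fredholm alternative says: either (I - K) is invertible, or ker(I - K) ≠ {0} and then range(I - K) = ker((I - K)^*)^⊥, with dim ker(I - K) = dim ker((I - K)^*). Since det(I - K) ≠ 0, 1 is not an eigenvalue of K and ker(I - K) = {0}, so we are in the first case: for every y there is a unique x = (I - K)^(-1) y. (Explicitly, by the Woodbury identity, (I - U V^T)^(-1) = I + U (I_2 - G)^(-1) V^T.)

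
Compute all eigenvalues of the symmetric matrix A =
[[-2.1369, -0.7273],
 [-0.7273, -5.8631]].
sigma(A) ≈ {-6, -2}

A is real symmetric, so its spectrum consists of real eigenvalues. Expanding the characteristic polynomial of the displayed matrix gives
  det(λ I - A) = p(λ) = λ^2 + (8)λ + (12).
Solving p(λ) = 0 yields eigenvalues ≈ -6, -2. (A is shown rounded to 4 decimals, so these recover the underlying integer eigenvalues to within that precision.)
Verification: the trace of A = -8 equals the sum of eigenvalues -8, and det(A) ≈ 11.9999 matches the eigenvalue product 12.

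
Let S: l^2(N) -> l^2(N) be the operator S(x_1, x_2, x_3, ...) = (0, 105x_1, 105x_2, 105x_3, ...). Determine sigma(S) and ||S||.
sigma(S) = closed disk {z in C : |z| ≤ 105}; ||S|| = 105

Note S = 105·U where U is the unit right shift (U x)_k = x_{k-1} (with x_0 := 0); so ||S|| = 105||U|| and sigma(S) = 105·sigma(U). ||S x||^2 = sum_{k≥1} |105x_k|^2 = 11025||x||^2, so ||S|| = 105 and sigma(S) ⊂ {|z| ≤ 105}. For any |lambda| < 105, the equation (S - lambda I) x = 0 forces x_1 = 0, then 105x_k = lambda x_{k+1} ⇒ x = 0, so S has no eigenvalues. But (S - lambda I) is not surjective for |lambda| < 105: solving (S - lambda I) x = e_1 would require x_n proportional to (lambda/105)^(-n), which is not in l^2. So every |lambda| < 105 lies in the residual spectrum. The boundary |lambda| = 105 is in the approximate point spectrum (the spectrum is closed). Hence sigma(S) is the closed disk of radius 105.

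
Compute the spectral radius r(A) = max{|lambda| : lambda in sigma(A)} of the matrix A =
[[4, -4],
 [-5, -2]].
r(A) = (2 + sqrt(116))/2 ≈ 6.3852

The eigenvalues of A are the roots of its characteristic polynomial. With M = A (coefficients from the trace and determinant):
  p(λ) = det(λ I - M) = λ^2 - 2λ - 28.
For λ^2 - 2λ - 28 the discriminant is 116. It is nonnegative but not a perfect square, so the roots are real and irrational: λ = (2 ± sqrt(116))/2 ≈ 6.3852, -4.3852.
Thus the eigenvalues (to 4 decimals) are 6.3852 (modulus 6.3852); -4.3852 (modulus 4.3852). The spectral radius is the largest modulus: r(A) = (2 + sqrt(116))/2 ≈ 6.3852. (Cross-check: r(A) ≤ ||A||_2 ≈ 6.5264; equality holds whenever A is normal, though it can also hold for some non-normal A.)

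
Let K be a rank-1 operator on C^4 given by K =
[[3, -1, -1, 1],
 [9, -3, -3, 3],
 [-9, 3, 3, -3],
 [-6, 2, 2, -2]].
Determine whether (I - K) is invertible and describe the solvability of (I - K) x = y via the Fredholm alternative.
(I - K) is singular (det(I - K) = 0, i.e. 1 ∈ sigma(K)). (I - K) x = y is solvable iff y ⊥ ker((I - K)^*) = span{(3, -1, -1, 1)}, i.e. iff 3y_1 - y_2 - y_3 + y_4 = 0. When solvable, the solutions are x = y + c·(1, 3, -3, -2), c arbitrary (ker(I - K) = span{(1, 3, -3, -2)}, dimension 1).

K has rank 1, so it is an outer product K = u v^T: every row of K is a multiple of one row vector. Reading off the entries, u = (1, 3, -3, -2) and v = (3, -1, -1, 1) (row i of K equals u_i·v^T). A rank-one matrix u v^T satisfies K u = u (v·u) and kills the (3)-dimensional subspace v^⊥, so its characteristic polynomial is lambda^3 (lambda - v·u) with v·u = tr K = 1. Hence the eigenvalues of I - K are 1 (multiplicity 3) and 1 - (1) = 0, so det(I - K) = 0. (Direct check: I - K =
[[-2, 1, 1, -1],
 [-9, 4, 3, -3],
 [9, -3, -2, 3],
 [6, -2, -2, 3]]
has determinant 0.) So 1 is an eigenvalue of K and (I - K) is not invertible. The finite-dimensional Fredholm alternative says: either (I - K) is invertible, or ker(I - K) ≠ {0} and then range(I - K) = ker((I - K)^*)^⊥, with dim ker(I - K) = dim ker((I - K)^*). We are in the second case, so we need both kernels. Kernel of I - K: (I - K) u = u - u (v·u) = u - u = 0, so ker(I - K) = span{u} = span{(1, 3, -3, -2)} (it is exactly 1-dimensional because rank(I - K) = 3). Kernel of the adjoint: K is real, so (I - K)^* = I - K^T = I - v u^T, and (I - v u^T) v = v - v (u·v) = 0; hence ker((I - K)^*) = span{v} = span{(3, -1, -1, 1)}. Therefore (I - K) x = y is solvable iff <y, v> = 0, i.e. iff 3y_1 - y_2 - y_3 + y_4 = 0. When this holds, K y = u (v·y) = 0, so (I - K) y = y and x = y is a particular solution; the full solution set is the line x = y + c·u = y + c·(1, 3, -3, -2), c ∈ C.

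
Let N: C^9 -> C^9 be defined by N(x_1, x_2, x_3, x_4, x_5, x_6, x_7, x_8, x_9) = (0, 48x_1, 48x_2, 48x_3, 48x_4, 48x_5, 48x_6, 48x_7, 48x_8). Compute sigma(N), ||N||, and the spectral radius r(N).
sigma(N) = {0}; ||N|| = 48; r(N) = 0. (N is nilpotent with N^9 = 0.)

On C^9, N is a strictly lower-triangular matrix with 48 on the subdiagonal and zeros elsewhere, so its characteristic polynomial is lambda^9 and every eigenvalue is 0: sigma(N) = {0}. For the operator norm, N e_i = 48e_{i+1} for i = 1, ..., 8 and N e_9 = 0, so the singular values of N are 48 (with multiplicity 8) and 0; hence ||N|| = 48. The spectral radius r(N) = max|lambda| = 0. Note ||N|| > r(N) — characteristic of non-normal nilpotent operators. Indeed N^9 = 0.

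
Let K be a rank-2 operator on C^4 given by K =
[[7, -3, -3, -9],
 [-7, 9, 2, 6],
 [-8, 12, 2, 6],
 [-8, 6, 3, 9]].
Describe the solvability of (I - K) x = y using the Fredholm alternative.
(I - K) is invertible (det(I - K) = 36 ≠ 0), so for every y in C^4 the equation (I - K) x = y has a unique solution.

K has rank 2 and factors as K = U V^T = u1 v1^T + u2 v2^T with u1 = (-3, 2, 2, 3), v1 = (-3, 3, 1, 3), u2 = (-2, -1, -2, 1), v2 = (1, -3, 0, 0) (multiplying out reproduces the displayed K). The nonzero eigenvalues of U V^T coincide with those of the 2 x 2 matrix G = V^T U = [[v1·u1, v1·u2], [v2·u1, v2·u2]] = [[26, 4], [-9, 1]], and by the Sylvester determinant identity det(I_4 - U V^T) = det(I_2 - V^T U) = det([[-25, -4], [9, 0]]) = (-25)(0) - (-4)(9) = 36. (Direct check: I - K =
[[-6, 3, 3, 9],
 [7, -8, -2, -6],
 [8, -12, -1, -6],
 [8, -6, -3, -8]]
has determinant 36.) The finite-dimensional Fredholm alternative says: either (I - K) is invertible, or ker(I - K) ≠ {0} and then range(I - K) = ker((I - K)^*)^⊥, with dim ker(I - K) = dim ker((I - K)^*). Since det(I - K) ≠ 0, 1 is not an eigenvalue of K and ker(I - K) = {0}, so we are in the first case: for every y there is a unique x = (I - K)^(-1) y. (Explicitly, by the Woodbury identity, (I - U V^T)^(-1) = I + U (I_2 - G)^(-1) V^T.)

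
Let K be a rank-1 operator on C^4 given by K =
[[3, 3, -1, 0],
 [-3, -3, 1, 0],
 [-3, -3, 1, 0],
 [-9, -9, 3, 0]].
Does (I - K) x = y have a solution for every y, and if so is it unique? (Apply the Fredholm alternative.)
(I - K) is singular (det(I - K) = 0, i.e. 1 ∈ sigma(K)). (I - K) x = y is solvable iff y ⊥ ker((I - K)^*) = span{(3, 3, -1, 0)}, i.e. iff 3y_1 + 3y_2 - y_3 = 0. When solvable, the solutions are x = y + c·(1, -1, -1, -3), c arbitrary (ker(I - K) = span{(1, -1, -1, -3)}, dimension 1).

K has rank 1, so it is an outer product K = u v^T: every row of K is a multiple of one row vector. Reading off the entries, u = (1, -1, -1, -3) and v = (3, 3, -1, 0) (row i of K equals u_i·v^T). A rank-one matrix u v^T satisfies K u = u (v·u) and kills the (3)-dimensional subspace v^⊥, so its characteristic polynomial is lambda^3 (lambda - v·u) with v·u = tr K = 1. Hence the eigenvalues of I - K are 1 (multiplicity 3) and 1 - (1) = 0, so det(I - K) = 0. (Direct check: I - K =
[[-2, -3, 1, 0],
 [3, 4, -1, 0],
 [3, 3, 0, 0],
 [9, 9, -3, 1]]
has determinant 0.) So 1 is an eigenvalue of K and (I - K) is not invertible. The finite-dimensional Fredholm alternative says: either (I - K) is invertible, or ker(I - K) ≠ {0} and then range(I - K) = ker((I - K)^*)^⊥, with dim ker(I - K) = dim ker((I - K)^*). We are in the second case, so we need both kernels. Kernel of I - K: (I - K) u = u - u (v·u) = u - u = 0, so ker(I - K) = span{u} = span{(1, -1, -1, -3)} (it is exactly 1-dimensional because rank(I - K) = 3). Kernel of the adjoint: K is real, so (I - K)^* = I - K^T = I - v u^T, and (I - v u^T) v = v - v (u·v) = 0; hence ker((I - K)^*) = span{v} = span{(3, 3, -1, 0)}. Therefore (I - K) x = y is solvable iff <y, v> = 0, i.e. iff 3y_1 + 3y_2 - y_3 = 0. When this holds, K y = u (v·y) = 0, so (I - K) y = y and x = y is a particular solution; the full solution set is the line x = y + c·u = y + c·(1, -1, -1, -3), c ∈ C.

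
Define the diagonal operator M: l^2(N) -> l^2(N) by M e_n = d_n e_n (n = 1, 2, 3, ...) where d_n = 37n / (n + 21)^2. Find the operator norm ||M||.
||M|| = 37/84 (attained at n = 21)

For M diagonal, ||M|| = sup_n |d_n|. Treat f(x) = 37x / (x + 21)^2 for real x > 0. By the quotient rule, f'(x) = 37(21 - x)/(x + 21)^3, which is positive for x < 21 and negative for x > 21. So f has a unique maximum at x = 21, and since 21 is a positive integer, the supremum over n ≥ 1 is attained at n = 21: d_21 = 37·21/(21 + 21)^2 = 37·21/1764 = 37/84. Hence ||M|| = 37/84.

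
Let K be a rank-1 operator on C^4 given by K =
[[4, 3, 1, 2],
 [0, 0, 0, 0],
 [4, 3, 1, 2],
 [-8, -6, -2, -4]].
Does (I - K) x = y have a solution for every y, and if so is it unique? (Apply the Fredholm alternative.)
(I - K) is singular (det(I - K) = 0, i.e. 1 ∈ sigma(K)). (I - K) x = y is solvable iff y ⊥ ker((I - K)^*) = span{(4, 3, 1, 2)}, i.e. iff 4y_1 + 3y_2 + y_3 + 2y_4 = 0. When solvable, the solutions are x = y + c·(1, 0, 1, -2), c arbitrary (ker(I - K) = span{(1, 0, 1, -2)}, dimension 1).

K has rank 1, so it is an outer product K = u v^T: every row of K is a multiple of one row vector. Reading off the entries, u = (1, 0, 1, -2) and v = (4, 3, 1, 2) (row i of K equals u_i·v^T). A rank-one matrix u v^T satisfies K u = u (v·u) and kills the (3)-dimensional subspace v^⊥, so its characteristic polynomial is lambda^3 (lambda - v·u) with v·u = tr K = 1. Hence the eigenvalues of I - K are 1 (multiplicity 3) and 1 - (1) = 0, so det(I - K) = 0. (Direct check: I - K =
[[-3, -3, -1, -2],
 [0, 1, 0, 0],
 [-4, -3, 0, -2],
 [8, 6, 2, 5]]
has determinant 0.) So 1 is an eigenvalue of K and (I - K) is not invertible. The finite-dimensional Fredholm alternative says: either (I - K) is invertible, or ker(I - K) ≠ {0} and then range(I - K) = ker((I - K)^*)^⊥, with dim ker(I - K) = dim ker((I - K)^*). We are in the second case, so we need both kernels. Kernel of I - K: (I - K) u = u - u (v·u) = u - u = 0, so ker(I - K) = span{u} = span{(1, 0, 1, -2)} (it is exactly 1-dimensional because rank(I - K) = 3). Kernel of the adjoint: K is real, so (I - K)^* = I - K^T = I - v u^T, and (I - v u^T) v = v - v (u·v) = 0; hence ker((I - K)^*) = span{v} = span{(4, 3, 1, 2)}. Therefore (I - K) x = y is solvable iff <y, v> = 0, i.e. iff 4y_1 + 3y_2 + y_3 + 2y_4 = 0. When this holds, K y = u (v·y) = 0, so (I - K) y = y and x = y is a particular solution; the full solution set is the line x = y + c·u = y + c·(1, 0, 1, -2), c ∈ C.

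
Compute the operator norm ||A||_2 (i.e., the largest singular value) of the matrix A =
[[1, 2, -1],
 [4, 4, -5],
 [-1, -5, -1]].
||A||_2 ≈ 8.4889 (= sqrt(largest eigenvalue of A^T A))

||A||_2 = sigma_max(A) = sqrt(lambda_max(A^T A)). Form the symmetric matrix M = A^T A =
[[18, 23, -20],
 [23, 45, -17],
 [-20, -17, 27]].
Its characteristic polynomial (trace, sum of principal 2x2 minors, determinant of M give the coefficients) is
  p(λ) = det(λ I - M) = λ^3 - 90λ^2 + 1293λ - 25.
No integer candidate from the rational root theorem (±divisors of 25) is a root, so the roots are irrational. The cubic discriminant is Δ = 4874623497 > 0, so there are three distinct real roots. p(0) = -25 and p(1) = 1179 have opposite signs, so a root lies in (0, 1); Newton's method refines it to λ ≈ 0.0194. p(17) = 859 and p(18) = -79 have opposite signs, so a root lies in (17, 18); Newton's method refines it to λ ≈ 17.9187. p(72) = -241 and p(73) = 3771 have opposite signs, so a root lies in (72, 73); Newton's method refines it to λ ≈ 72.0619. Check (Vieta): the three roots sum to 90, matching tr M = 90.
So the eigenvalues of A^T A are ≈ 0.0194, 17.9187, 72.0619 (all ≥ 0, as they must be for A^T A). The largest is λ_max ≈ 72.0619, hence ||A||_2 = sqrt(λ_max) ≈ 8.4889.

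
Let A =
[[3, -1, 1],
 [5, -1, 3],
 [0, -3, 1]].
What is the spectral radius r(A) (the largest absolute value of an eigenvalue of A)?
r(A) ≈ 3.285

The eigenvalues of A are the roots of its characteristic polynomial. With M = A (coefficients from the trace, the sum of principal 2x2 minors, and det A):
  p(λ) = det(λ I - M) = λ^3 - 3λ^2 + 13λ - 14.
No integer candidate from the rational root theorem (±divisors of 14) is a root, so the roots are irrational. The cubic discriminant is Δ = -4243 < 0, so there is one real root and a complex-conjugate pair. p(1) = -3 and p(2) = 8 have opposite signs, so a root lies in (1, 2); Newton's method refines it to λ ≈ 1.2974. Dividing out (λ - (1.2974)) leaves approximately λ^2 - 1.7026λ + 10.7911. For λ^2 - 1.7026λ + 10.7911 the discriminant is -40.2653. It is negative, so the remaining roots are the complex-conjugate pair λ ≈ 0.8513 ± 3.1727i. Their product equals the constant term, so |λ|^2 ≈ 10.7911 and |λ| ≈ 3.285.
Thus the eigenvalues (to 4 decimals) are 1.2974 (modulus 1.2974); 0.8513 ± 3.1727i (modulus 3.285). The spectral radius is the largest modulus: r(A) ≈ 3.285. (Cross-check: r(A) ≤ ||A||_2 ≈ 6.8464; equality holds whenever A is normal, though it can also hold for some non-normal A.)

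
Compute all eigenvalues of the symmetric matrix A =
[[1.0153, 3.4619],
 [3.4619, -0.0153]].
sigma(A) ≈ {-3, 4}

A is real symmetric, so its spectrum consists of real eigenvalues. Expanding the characteristic polynomial of the displayed matrix gives
  det(λ I - A) = p(λ) = λ^2 + (-1)λ + (-12).
Solving p(λ) = 0 yields eigenvalues ≈ -3, 4. (A is shown rounded to 4 decimals, so these recover the underlying integer eigenvalues to within that precision.)
Verification: the trace of A = 1 equals the sum of eigenvalues 1, and det(A) ≈ -12.0003 matches the eigenvalue product -12.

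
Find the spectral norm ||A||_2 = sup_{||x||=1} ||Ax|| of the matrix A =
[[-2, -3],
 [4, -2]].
||A||_2 = sqrt((33 + sqrt(65))/2) ≈ 4.5311 (= sqrt(largest eigenvalue of A^T A))

||A||_2 = sigma_max(A) = sqrt(lambda_max(A^T A)). Form the symmetric matrix M = A^T A =
[[20, -2],
 [-2, 13]].
Its characteristic polynomial (trace, determinant of M give the coefficients) is
  p(λ) = det(λ I - M) = λ^2 - 33λ + 256.
For λ^2 - 33λ + 256 the discriminant is 65. It is nonnegative but not a perfect square, so the roots are real and irrational: λ = (33 ± sqrt(65))/2 ≈ 20.5311, 12.4689.
So the eigenvalues of A^T A are ≈ 12.4689, 20.5311 (all ≥ 0, as they must be for A^T A). The largest is λ_max = (33 + sqrt(65))/2 ≈ 20.5311, hence ||A||_2 = sqrt(λ_max) = sqrt((33 + sqrt(65))/2) ≈ 4.5311.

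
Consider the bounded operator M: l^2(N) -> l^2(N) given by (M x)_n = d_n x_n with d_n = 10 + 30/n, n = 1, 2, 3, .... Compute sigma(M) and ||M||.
sigma(M) = {10 + 30/n : n ≥ 1} ∪ {10}; ||M|| = 40

A bounded diagonal operator on l^2 with diagonal entries d_n has spectrum equal to the closure of {d_n : n ≥ 1}: every d_n is an eigenvalue (with eigenvector e_n), so {d_n} ⊂ sigma(M); the spectrum is closed, so its closure is too; and for lambda not in the closure, (M - lambda I) has bounded inverse (the diagonal entries 1/(d_n - lambda) are bounded). For our sequence d_n = 10 + 30/n, n = 1, 2, 3, ...:
  - {d_n} = {10 + 30/n : n ≥ 1}; the only limit point is 10
  - closure = {10 + 30/n : n ≥ 1} ∪ {10}
For the norm: a diagonal operator has ||M|| = sup_n |d_n|. Here d_n = 10 + 30/n is positive and decreasing, so sup_n |d_n| = d_1 = 10 + 30 = 40. So ||M|| = 40.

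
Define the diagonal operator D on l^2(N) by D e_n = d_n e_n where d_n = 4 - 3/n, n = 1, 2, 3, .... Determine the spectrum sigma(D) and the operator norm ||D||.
sigma(D) = {4 - 3/n : n ≥ 1} ∪ {4}; ||D|| = 4

A bounded diagonal operator on l^2 with diagonal entries d_n has spectrum equal to the closure of {d_n : n ≥ 1}: every d_n is an eigenvalue (with eigenvector e_n), so {d_n} ⊂ sigma(D); the spectrum is closed, so its closure is too; and for lambda not in the closure, (D - lambda I) has bounded inverse (the diagonal entries 1/(d_n - lambda) are bounded). For our sequence d_n = 4 - 3/n, n = 1, 2, 3, ...:
  - {d_n} = {4 - 3/n : n ≥ 1}; the only limit point is 4
  - closure = {4 - 3/n : n ≥ 1} ∪ {4}
For the norm: a diagonal operator has ||D|| = sup_n |d_n|. Here d_n = 4 - 3/n increases monotonically from d_1 = 1 toward 4, with all terms in [1, 4); so sup_n |d_n| = 4 (the supremum is the limit, not attained). So ||D|| = 4.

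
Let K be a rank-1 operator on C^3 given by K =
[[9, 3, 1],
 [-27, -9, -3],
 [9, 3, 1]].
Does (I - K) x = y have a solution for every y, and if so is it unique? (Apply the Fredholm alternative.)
(I - K) is singular (det(I - K) = 0, i.e. 1 ∈ sigma(K)). (I - K) x = y is solvable iff y ⊥ ker((I - K)^*) = span{(9, 3, 1)}, i.e. iff 9y_1 + 3y_2 + y_3 = 0. When solvable, the solutions are x = y + c·(1, -3, 1), c arbitrary (ker(I - K) = span{(1, -3, 1)}, dimension 1).

K has rank 1, so it is an outer product K = u v^T: every row of K is a multiple of one row vector. Reading off the entries, u = (1, -3, 1) and v = (9, 3, 1) (row i of K equals u_i·v^T). A rank-one matrix u v^T satisfies K u = u (v·u) and kills the (2)-dimensional subspace v^⊥, so its characteristic polynomial is lambda^2 (lambda - v·u) with v·u = tr K = 1. Hence the eigenvalues of I - K are 1 (multiplicity 2) and 1 - (1) = 0, so det(I - K) = 0. (Direct check: I - K =
[[-8, -3, -1],
 [27, 10, 3],
 [-9, -3, 0]]
has determinant 0.) So 1 is an eigenvalue of K and (I - K) is not invertible. The finite-dimensional Fredholm alternative says: either (I - K) is invertible, or ker(I - K) ≠ {0} and then range(I - K) = ker((I - K)^*)^⊥, with dim ker(I - K) = dim ker((I - K)^*). We are in the second case, so we need both kernels. Kernel of I - K: (I - K) u = u - u (v·u) = u - u = 0, so ker(I - K) = span{u} = span{(1, -3, 1)} (it is exactly 1-dimensional because rank(I - K) = 2). Kernel of the adjoint: K is real, so (I - K)^* = I - K^T = I - v u^T, and (I - v u^T) v = v - v (u·v) = 0; hence ker((I - K)^*) = span{v} = span{(9, 3, 1)}. Therefore (I - K) x = y is solvable iff <y, v> = 0, i.e. iff 9y_1 + 3y_2 + y_3 = 0. When this holds, K y = u (v·y) = 0, so (I - K) y = y and x = y is a particular solution; the full solution set is the line x = y + c·u = y + c·(1, -3, 1), c ∈ C.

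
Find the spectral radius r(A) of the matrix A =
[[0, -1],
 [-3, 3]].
r(A) = (3 + sqrt(21))/2 ≈ 3.7913

The eigenvalues of A are the roots of its characteristic polynomial. With M = A (coefficients from the trace and determinant):
  p(λ) = det(λ I - M) = λ^2 - 3λ - 3.
For λ^2 - 3λ - 3 the discriminant is 21. It is nonnegative but not a perfect square, so the roots are real and irrational: λ = (3 ± sqrt(21))/2 ≈ 3.7913, -0.7913.
Thus the eigenvalues (to 4 decimals) are 3.7913 (modulus 3.7913); -0.7913 (modulus 0.7913). The spectral radius is the largest modulus: r(A) = (3 + sqrt(21))/2 ≈ 3.7913. (Cross-check: r(A) ≤ ||A||_2 ≈ 4.3028; equality holds whenever A is normal, though it can also hold for some non-normal A.)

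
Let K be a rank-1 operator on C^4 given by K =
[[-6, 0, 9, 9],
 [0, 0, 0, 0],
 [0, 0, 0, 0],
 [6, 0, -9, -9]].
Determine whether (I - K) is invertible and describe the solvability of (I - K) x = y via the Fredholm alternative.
(I - K) is invertible (det(I - K) = 16 ≠ 0), so for every y in C^4 the equation (I - K) x = y has a unique solution.

K has rank 1, so it is an outer product K = u v^T: every row of K is a multiple of one row vector. Reading off the entries, u = (3, 0, 0, -3) and v = (-2, 0, 3, 3) (row i of K equals u_i·v^T). A rank-one matrix u v^T satisfies K u = u (v·u) and kills the (3)-dimensional subspace v^⊥, so its characteristic polynomial is lambda^3 (lambda - v·u) with v·u = tr K = -15. Hence the eigenvalues of I - K are 1 (multiplicity 3) and 1 - (-15) = 16, so det(I - K) = 16. (Direct check: I - K =
[[7, 0, -9, -9],
 [0, 1, 0, 0],
 [0, 0, 1, 0],
 [-6, 0, 9, 10]]
has determinant 16.) The finite-dimensional Fredholm alternative says: either (I - K) is invertible, or ker(I - K) ≠ {0} and then range(I - K) = ker((I - K)^*)^⊥, with dim ker(I - K) = dim ker((I - K)^*). Since det(I - K) ≠ 0, 1 is not an eigenvalue of K and ker(I - K) = {0}, so we are in the first case: for every y there is a unique x = (I - K)^(-1) y. Explicitly, by the Sherman–Morrison formula, (I - u v^T)^(-1) = I + u v^T/(1 - v·u), i.e. (I - K)^(-1) = I + K/(16).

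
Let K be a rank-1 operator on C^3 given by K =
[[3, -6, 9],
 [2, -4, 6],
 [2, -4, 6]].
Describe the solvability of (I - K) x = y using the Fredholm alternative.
(I - K) is invertible (det(I - K) = -4 ≠ 0), so for every y in C^3 the equation (I - K) x = y has a unique solution.

K has rank 1, so it is an outer product K = u v^T: every row of K is a multiple of one row vector. Reading off the entries, u = (-3, -2, -2) and v = (-1, 2, -3) (row i of K equals u_i·v^T). A rank-one matrix u v^T satisfies K u = u (v·u) and kills the (2)-dimensional subspace v^⊥, so its characteristic polynomial is lambda^2 (lambda - v·u) with v·u = tr K = 5. Hence the eigenvalues of I - K are 1 (multiplicity 2) and 1 - (5) = -4, so det(I - K) = -4. (Direct check: I - K =
[[-2, 6, -9],
 [-2, 5, -6],
 [-2, 4, -5]]
has determinant -4.) The finite-dimensional Fredholm alternative says: either (I - K) is invertible, or ker(I - K) ≠ {0} and then range(I - K) = ker((I - K)^*)^⊥, with dim ker(I - K) = dim ker((I - K)^*). Since det(I - K) ≠ 0, 1 is not an eigenvalue of K and ker(I - K) = {0}, so we are in the first case: for every y there is a unique x = (I - K)^(-1) y. Explicitly, by the Sherman–Morrison formula, (I - u v^T)^(-1) = I + u v^T/(1 - v·u), i.e. (I - K)^(-1) = I + K/(-4).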